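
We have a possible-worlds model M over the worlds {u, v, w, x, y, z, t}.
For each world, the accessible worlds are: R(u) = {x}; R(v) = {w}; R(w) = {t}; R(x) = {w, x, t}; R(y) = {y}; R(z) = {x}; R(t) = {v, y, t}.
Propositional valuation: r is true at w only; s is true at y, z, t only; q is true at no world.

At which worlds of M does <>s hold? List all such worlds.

w, x, y, t

Let φ = <>s. Evaluate φ at each world:
  u (successors {x}): φ is false.
  v (successors {w}): φ is false.
  w (successors {t}): φ is true.
  x (successors {w, x, t}): φ is true.
  y (successors {y}): φ is true.
  z (successors {x}): φ is false.
  t (successors {v, y, t}): φ is true.
For instance, at z:
  At z: <>s requires s at some successor in {x}.
    At x: s is false.
  So <>s is false at z.
Satisfying worlds: {w, x, y, t}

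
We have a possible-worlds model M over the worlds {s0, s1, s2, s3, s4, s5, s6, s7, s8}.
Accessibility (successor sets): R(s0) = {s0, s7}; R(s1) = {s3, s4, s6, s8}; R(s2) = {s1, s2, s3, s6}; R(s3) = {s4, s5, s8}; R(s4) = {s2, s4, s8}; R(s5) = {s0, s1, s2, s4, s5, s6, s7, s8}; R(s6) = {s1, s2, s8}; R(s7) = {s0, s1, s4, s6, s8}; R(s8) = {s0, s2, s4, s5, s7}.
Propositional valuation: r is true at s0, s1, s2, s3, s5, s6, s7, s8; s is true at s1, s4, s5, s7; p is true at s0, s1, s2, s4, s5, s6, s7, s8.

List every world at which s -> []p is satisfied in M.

Let φ = s -> []p. Evaluate φ at each world:
  s0 (successors {s0, s7}): φ is true.
  s1 (successors {s3, s4, s6, s8}): φ is false.
  s2 (successors {s1, s2, s3, s6}): φ is true.
  s3 (successors {s4, s5, s8}): φ is true.
  s4 (successors {s2, s4, s8}): φ is true.
  s5 (successors {s0, s1, s2, s4, s5, s6, s7, s8}): φ is true.
  s6 (successors {s1, s2, s8}): φ is true.
  s7 (successors {s0, s1, s4, s6, s8}): φ is true.
  s8 (successors {s0, s2, s4, s5, s7}): φ is true.
For instance, at s0:
  At s0: s is false, []p is true, so s -> []p is true.
    At s0: []p requires p at every successor {s0, s7}.
      At s0: p is true.
      At s7: p is true.
    So []p is true at s0.
Satisfying worlds: {s0, s2, s3, s4, s5, s6, s7, s8}

s0, s2, s3, s4, s5, s6, s7, s8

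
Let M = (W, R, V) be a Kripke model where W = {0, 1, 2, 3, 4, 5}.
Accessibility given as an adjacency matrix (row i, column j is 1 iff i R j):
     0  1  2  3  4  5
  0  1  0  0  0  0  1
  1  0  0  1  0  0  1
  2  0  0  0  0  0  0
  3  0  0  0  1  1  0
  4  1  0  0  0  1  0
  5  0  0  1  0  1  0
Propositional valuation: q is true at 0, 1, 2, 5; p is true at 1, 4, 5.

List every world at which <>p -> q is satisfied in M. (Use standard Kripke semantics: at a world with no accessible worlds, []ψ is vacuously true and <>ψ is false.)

Recall that <>ψ holds at a world iff ψ holds at some accessible world.
Let φ = <>p -> q. Evaluate φ at each world:
  0 (successors {0, 5}): φ is true.
  1 (successors {2, 5}): φ is true.
  2 (successors ∅): φ is true.
  3 (successors {3, 4}): φ is false.
  4 (successors {0, 4}): φ is false.
  5 (successors {2, 4}): φ is true.
For instance, at 5:
  At 5: <>p is true, q is true, so <>p -> q is true.
    At 5: <>p requires p at some successor in {2, 4}.
      p holds at 4, so <>p is true at 5.
Satisfying worlds: {0, 1, 2, 5}

0, 1, 2, 5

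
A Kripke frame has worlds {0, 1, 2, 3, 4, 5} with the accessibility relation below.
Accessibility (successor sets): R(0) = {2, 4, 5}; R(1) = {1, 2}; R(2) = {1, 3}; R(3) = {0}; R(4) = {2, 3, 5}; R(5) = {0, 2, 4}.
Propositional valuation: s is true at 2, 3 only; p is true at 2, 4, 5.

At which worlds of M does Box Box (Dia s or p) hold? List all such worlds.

2, 3

Let φ = Box Box (Dia s or p). Evaluate φ at each world:
  0 (successors {2, 4, 5}): φ is false.
  1 (successors {1, 2}): φ is false.
  2 (successors {1, 3}): φ is true.
  3 (successors {0}): φ is true.
  4 (successors {2, 3, 5}): φ is false.
  5 (successors {0, 2, 4}): φ is false.
For instance, at 4:
  At 4: Box Box (Dia s or p) requires Box (Dia s or p) at every successor {2, 3, 5}.
    Box (Dia s or p) fails at 2, so Box Box (Dia s or p) is false at 4.
      At 2: Box (Dia s or p) requires Dia s or p at every successor {1, 3}.
        Dia s or p fails at 3, so Box (Dia s or p) is false at 2.
Satisfying worlds: {2, 3}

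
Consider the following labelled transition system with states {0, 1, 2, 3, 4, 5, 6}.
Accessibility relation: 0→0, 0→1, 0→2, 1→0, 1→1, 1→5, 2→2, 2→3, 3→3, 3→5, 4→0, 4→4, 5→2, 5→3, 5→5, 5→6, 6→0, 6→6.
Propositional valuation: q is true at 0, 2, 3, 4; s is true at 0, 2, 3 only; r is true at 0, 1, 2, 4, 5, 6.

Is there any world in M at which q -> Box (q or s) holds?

Yes

Let φ = q -> Box (q or s). Evaluate φ at each world:
  0 (successors {0, 1, 2}): φ is false.
  1 (successors {0, 1, 5}): φ is true.
  2 (successors {2, 3}): φ is true.
  3 (successors {3, 5}): φ is false.
  4 (successors {0, 4}): φ is true.
  5 (successors {2, 3, 5, 6}): φ is true.
  6 (successors {0, 6}): φ is true.
Detail at 1 (witness):
  At 1: q is false, Box (q or s) is false, so q -> Box (q or s) is true.
    At 1: Box (q or s) requires q or s at every successor {0, 1, 5}.
      q or s fails at 1, so Box (q or s) is false at 1.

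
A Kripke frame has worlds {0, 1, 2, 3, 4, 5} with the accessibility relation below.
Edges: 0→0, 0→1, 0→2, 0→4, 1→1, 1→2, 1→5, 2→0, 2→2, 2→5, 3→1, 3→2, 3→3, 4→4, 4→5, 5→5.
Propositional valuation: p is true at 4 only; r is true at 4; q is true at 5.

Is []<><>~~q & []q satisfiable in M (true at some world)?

Yes

Recall that []ψ holds at a world iff ψ holds at every accessible world, and <>ψ holds iff ψ holds at some accessible world.
Let φ = []<><>~~q & []q. Evaluate φ at each world:
  0 (successors {0, 1, 2, 4}): φ is false.
  1 (successors {1, 2, 5}): φ is false.
  2 (successors {0, 2, 5}): φ is false.
  3 (successors {1, 2, 3}): φ is false.
  4 (successors {4, 5}): φ is false.
  5 (successors {5}): φ is true.
Detail at 5 (witness):
  At 5: []<><>~~q is true, []q is true, so []<><>~~q & []q is true.
    At 5: []<><>~~q requires <><>~~q at every successor {5}.
      At 5: <><>~~q is true.
    So []<><>~~q is true at 5.
    At 5: []q requires q at every successor {5}.
      At 5: q is true.
    So []q is true at 5.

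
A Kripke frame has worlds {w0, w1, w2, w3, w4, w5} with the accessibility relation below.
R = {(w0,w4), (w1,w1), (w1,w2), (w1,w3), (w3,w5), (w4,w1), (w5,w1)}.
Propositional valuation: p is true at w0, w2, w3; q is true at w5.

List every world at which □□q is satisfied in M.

Let φ = □□q. Evaluate φ at each world:
  w0 (successors {w4}): φ is false.
  w1 (successors {w1, w2, w3}): φ is false.
  w2 (successors ∅): φ is true.
  w3 (successors {w5}): φ is false.
  w4 (successors {w1}): φ is false.
  w5 (successors {w1}): φ is false.
For instance, at w1:
  At w1: □□q requires □q at every successor {w1, w2, w3}.
    □q fails at w1, so □□q is false at w1.
      At w1: □q requires q at every successor {w1, w2, w3}.
        q fails at w1, so □q is false at w1.
Satisfying worlds: {w2}

w2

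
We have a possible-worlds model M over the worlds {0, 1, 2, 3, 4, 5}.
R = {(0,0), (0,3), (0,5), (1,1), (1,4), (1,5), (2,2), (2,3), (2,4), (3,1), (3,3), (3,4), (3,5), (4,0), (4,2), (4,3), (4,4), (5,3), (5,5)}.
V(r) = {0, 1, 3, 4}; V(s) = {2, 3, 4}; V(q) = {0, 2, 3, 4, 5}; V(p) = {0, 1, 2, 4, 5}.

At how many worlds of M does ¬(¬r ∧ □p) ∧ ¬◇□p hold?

4

Let φ = ¬(¬r ∧ □p) ∧ ¬◇□p. Evaluate φ at each world:
  0 (successors {0, 3, 5}): φ is true.
  1 (successors {1, 4, 5}): φ is false.
  2 (successors {2, 3, 4}): φ is true.
  3 (successors {1, 3, 4, 5}): φ is false.
  4 (successors {0, 2, 3, 4}): φ is true.
  5 (successors {3, 5}): φ is true.
For instance, at 1:
  At 1: ¬(¬r ∧ □p) is true, ¬◇□p is false, so ¬(¬r ∧ □p) ∧ ¬◇□p is false.
    At 1: ¬r ∧ □p is false, so ¬(¬r ∧ □p) is true.
      At 1: ¬r is false, □p is true, so ¬r ∧ □p is false.
    At 1: ◇□p is true, so ¬◇□p is false.
      At 1: ◇□p requires □p at some successor in {1, 4, 5}.
        □p holds at 1, so ◇□p is true at 1.
Satisfying worlds: {0, 2, 4, 5}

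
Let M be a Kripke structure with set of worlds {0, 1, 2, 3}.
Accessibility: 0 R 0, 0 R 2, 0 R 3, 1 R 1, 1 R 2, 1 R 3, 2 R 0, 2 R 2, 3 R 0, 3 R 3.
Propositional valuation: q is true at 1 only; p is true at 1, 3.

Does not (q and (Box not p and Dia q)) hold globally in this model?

Let φ = not (q and (Box not p and Dia q)). Evaluate φ at each world:
  0 (successors {0, 2, 3}): φ is true.
  1 (successors {1, 2, 3}): φ is true.
  2 (successors {0, 2}): φ is true.
  3 (successors {0, 3}): φ is true.
For instance, at 1:
  At 1: q and (Box not p and Dia q) is false, so not (q and (Box not p and Dia q)) is true.
    At 1: q is true, Box not p and Dia q is false, so q and (Box not p and Dia q) is false.
      At 1: Box not p is false, Dia q is true, so Box not p and Dia q is false.

Yes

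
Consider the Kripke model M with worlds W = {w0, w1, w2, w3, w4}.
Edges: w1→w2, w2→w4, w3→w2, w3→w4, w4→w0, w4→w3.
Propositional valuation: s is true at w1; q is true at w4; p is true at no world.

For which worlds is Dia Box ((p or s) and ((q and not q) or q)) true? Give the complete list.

Let φ = Dia Box ((p or s) and ((q and not q) or q)). Evaluate φ at each world:
  w0 (successors ∅): φ is false.
  w1 (successors {w2}): φ is false.
  w2 (successors {w4}): φ is false.
  w3 (successors {w2, w4}): φ is false.
  w4 (successors {w0, w3}): φ is true.
For instance, at w1:
  At w1: Dia Box ((p or s) and ((q and not q) or q)) requires Box ((p or s) and ((q and not q) or q)) at some successor in {w2}.
    At w2: Box ((p or s) and ((q and not q) or q)) is false.
  So Dia Box ((p or s) and ((q and not q) or q)) is false at w1.
Satisfying worlds: {w4}

w4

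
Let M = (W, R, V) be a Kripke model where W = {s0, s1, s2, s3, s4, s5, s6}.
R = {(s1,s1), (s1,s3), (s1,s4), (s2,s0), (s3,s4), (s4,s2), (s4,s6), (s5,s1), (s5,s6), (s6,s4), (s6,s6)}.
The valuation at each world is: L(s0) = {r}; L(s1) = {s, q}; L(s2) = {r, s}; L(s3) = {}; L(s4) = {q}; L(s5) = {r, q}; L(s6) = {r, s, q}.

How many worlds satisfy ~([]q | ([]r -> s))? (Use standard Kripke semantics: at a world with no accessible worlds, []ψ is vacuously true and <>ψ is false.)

1

Recall that []ψ holds at a world iff ψ holds at every accessible world, and <>ψ holds iff ψ holds at some accessible world.
Let φ = ~([]q | ([]r -> s)). Evaluate φ at each world:
  s0 (successors ∅): φ is false.
  s1 (successors {s1, s3, s4}): φ is false.
  s2 (successors {s0}): φ is false.
  s3 (successors {s4}): φ is false.
  s4 (successors {s2, s6}): φ is true.
  s5 (successors {s1, s6}): φ is false.
  s6 (successors {s4, s6}): φ is false.
For instance, at s5:
  At s5: []q | ([]r -> s) is true, so ~([]q | ([]r -> s)) is false.
    At s5: []q is true, []r -> s is true, so []q | ([]r -> s) is true.
      At s5: []q requires q at every successor {s1, s6}.
        At s1: q is true.
        At s6: q is true.
      So []q is true at s5.
      At s5: []r is false, s is false, so []r -> s is true.
Satisfying worlds: {s4}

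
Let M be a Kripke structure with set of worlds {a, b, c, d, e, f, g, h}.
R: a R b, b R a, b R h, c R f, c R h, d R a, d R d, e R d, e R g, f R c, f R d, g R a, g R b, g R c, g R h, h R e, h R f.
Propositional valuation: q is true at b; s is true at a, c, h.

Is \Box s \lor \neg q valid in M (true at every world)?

Let φ = \Box s \lor \neg q. Evaluate φ at each world:
  a (successors {b}): φ is true.
  b (successors {a, h}): φ is true.
  c (successors {f, h}): φ is true.
  d (successors {a, d}): φ is true.
  e (successors {d, g}): φ is true.
  f (successors {c, d}): φ is true.
  g (successors {a, b, c, h}): φ is true.
  h (successors {e, f}): φ is true.
For instance, at h:
  At h: \Box s is false, \neg q is true, so \Box s \lor \neg q is true.
    At h: \Box s requires s at every successor {e, f}.
      s fails at e, so \Box s is false at h.

Yes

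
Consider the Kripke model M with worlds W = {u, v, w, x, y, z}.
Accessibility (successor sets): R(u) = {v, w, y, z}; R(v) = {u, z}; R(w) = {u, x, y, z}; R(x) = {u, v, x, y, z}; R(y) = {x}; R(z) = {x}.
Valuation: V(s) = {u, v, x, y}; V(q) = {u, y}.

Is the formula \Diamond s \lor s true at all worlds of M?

Recall that \Diamond ψ holds at a world iff ψ holds at some accessible world.
Let φ = \Diamond s \lor s. Evaluate φ at each world:
  u (successors {v, w, y, z}): φ is true.
  v (successors {u, z}): φ is true.
  w (successors {u, x, y, z}): φ is true.
  x (successors {u, v, x, y, z}): φ is true.
  y (successors {x}): φ is true.
  z (successors {x}): φ is true.
For instance, at w:
  At w: \Diamond s is true, s is false, so \Diamond s \lor s is true.
    At w: \Diamond s requires s at some successor in {u, x, y, z}.
      s holds at u, so \Diamond s is true at w.

Yes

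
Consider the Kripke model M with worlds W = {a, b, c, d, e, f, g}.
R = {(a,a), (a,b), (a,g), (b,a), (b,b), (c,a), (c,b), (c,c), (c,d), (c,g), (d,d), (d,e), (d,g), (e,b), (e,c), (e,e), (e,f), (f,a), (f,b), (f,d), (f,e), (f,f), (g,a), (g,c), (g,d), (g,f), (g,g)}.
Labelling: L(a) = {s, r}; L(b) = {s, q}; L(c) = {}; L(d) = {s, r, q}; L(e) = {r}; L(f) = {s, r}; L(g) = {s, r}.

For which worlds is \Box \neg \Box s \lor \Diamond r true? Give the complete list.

a, b, c, d, e, f, g

Let φ = \Box \neg \Box s \lor \Diamond r. Evaluate φ at each world:
  a (successors {a, b, g}): φ is true.
  b (successors {a, b}): φ is true.
  c (successors {a, b, c, d, g}): φ is true.
  d (successors {d, e, g}): φ is true.
  e (successors {b, c, e, f}): φ is true.
  f (successors {a, b, d, e, f}): φ is true.
  g (successors {a, c, d, f, g}): φ is true.
For instance, at g:
  At g: \Box \neg \Box s is false, \Diamond r is true, so \Box \neg \Box s \lor \Diamond r is true.
    At g: \Box \neg \Box s requires \neg \Box s at every successor {a, c, d, f, g}.
      \neg \Box s fails at a, so \Box \neg \Box s is false at g.
    At g: \Diamond r requires r at some successor in {a, c, d, f, g}.
      r holds at a, so \Diamond r is true at g.
Satisfying worlds: {a, b, c, d, e, f, g}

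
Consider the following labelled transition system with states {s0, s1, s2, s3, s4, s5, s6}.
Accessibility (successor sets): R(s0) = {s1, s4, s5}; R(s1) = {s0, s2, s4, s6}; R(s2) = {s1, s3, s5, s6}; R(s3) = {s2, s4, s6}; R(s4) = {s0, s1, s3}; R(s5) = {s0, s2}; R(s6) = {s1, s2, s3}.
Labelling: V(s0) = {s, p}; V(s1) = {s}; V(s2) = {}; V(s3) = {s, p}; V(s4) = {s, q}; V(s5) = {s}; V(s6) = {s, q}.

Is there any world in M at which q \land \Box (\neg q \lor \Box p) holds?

Let φ = q \land \Box (\neg q \lor \Box p). Evaluate φ at each world:
  s0 (successors {s1, s4, s5}): φ is false.
  s1 (successors {s0, s2, s4, s6}): φ is false.
  s2 (successors {s1, s3, s5, s6}): φ is false.
  s3 (successors {s2, s4, s6}): φ is false.
  s4 (successors {s0, s1, s3}): φ is true.
  s5 (successors {s0, s2}): φ is false.
  s6 (successors {s1, s2, s3}): φ is true.
Detail at s4 (witness):
  At s4: q is true, \Box (\neg q \lor \Box p) is true, so q \land \Box (\neg q \lor \Box p) is true.
    At s4: \Box (\neg q \lor \Box p) requires \neg q \lor \Box p at every successor {s0, s1, s3}.
      At s0: \neg q \lor \Box p is true.
      At s1: \neg q \lor \Box p is true.
      At s3: \neg q \lor \Box p is true.
    So \Box (\neg q \lor \Box p) is true at s4.

Yes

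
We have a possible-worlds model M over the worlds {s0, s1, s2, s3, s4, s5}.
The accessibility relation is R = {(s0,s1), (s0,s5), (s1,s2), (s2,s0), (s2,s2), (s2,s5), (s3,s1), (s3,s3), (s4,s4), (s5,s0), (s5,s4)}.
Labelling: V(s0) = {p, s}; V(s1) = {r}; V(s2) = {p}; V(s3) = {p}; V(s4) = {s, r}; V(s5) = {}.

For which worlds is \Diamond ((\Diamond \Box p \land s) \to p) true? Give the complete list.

Let φ = \Diamond ((\Diamond \Box p \land s) \to p). Evaluate φ at each world:
  s0 (successors {s1, s5}): φ is true.
  s1 (successors {s2}): φ is true.
  s2 (successors {s0, s2, s5}): φ is true.
  s3 (successors {s1, s3}): φ is true.
  s4 (successors {s4}): φ is true.
  s5 (successors {s0, s4}): φ is true.
For instance, at s3:
  At s3: \Diamond ((\Diamond \Box p \land s) \to p) requires (\Diamond \Box p \land s) \to p at some successor in {s1, s3}.
    (\Diamond \Box p \land s) \to p holds at s1, so \Diamond ((\Diamond \Box p \land s) \to p) is true at s3.
      At s1: \Diamond \Box p \land s is false, p is false, so (\Diamond \Box p \land s) \to p is true.
Satisfying worlds: {s0, s1, s2, s3, s4, s5}

s0, s1, s2, s3, s4, s5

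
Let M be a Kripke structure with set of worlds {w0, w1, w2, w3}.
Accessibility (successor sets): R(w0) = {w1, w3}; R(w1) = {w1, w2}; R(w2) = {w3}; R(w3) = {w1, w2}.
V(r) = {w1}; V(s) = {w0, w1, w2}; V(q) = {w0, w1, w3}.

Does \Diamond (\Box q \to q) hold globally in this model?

Recall that \Box ψ holds at a world iff ψ holds at every accessible world, and \Diamond ψ holds iff ψ holds at some accessible world.
Let φ = \Diamond (\Box q \to q). Evaluate φ at each world:
  w0 (successors {w1, w3}): φ is true.
  w1 (successors {w1, w2}): φ is true.
  w2 (successors {w3}): φ is true.
  w3 (successors {w1, w2}): φ is true.
For instance, at w1:
  At w1: \Diamond (\Box q \to q) requires \Box q \to q at some successor in {w1, w2}.
    \Box q \to q holds at w1, so \Diamond (\Box q \to q) is true at w1.
      At w1: \Box q is false, q is true, so \Box q \to q is true.

Yes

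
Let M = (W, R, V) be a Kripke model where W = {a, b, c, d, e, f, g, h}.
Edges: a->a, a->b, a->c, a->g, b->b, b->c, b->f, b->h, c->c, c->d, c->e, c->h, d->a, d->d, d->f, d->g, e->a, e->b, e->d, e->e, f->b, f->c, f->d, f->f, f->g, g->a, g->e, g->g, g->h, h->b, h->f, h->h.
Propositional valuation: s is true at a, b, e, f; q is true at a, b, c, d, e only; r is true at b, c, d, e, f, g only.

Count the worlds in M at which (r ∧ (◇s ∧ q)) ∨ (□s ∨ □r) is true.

Let φ = (r ∧ (◇s ∧ q)) ∨ (□s ∨ □r). Evaluate φ at each world:
  a (successors {a, b, c, g}): φ is false.
  b (successors {b, c, f, h}): φ is true.
  c (successors {c, d, e, h}): φ is true.
  d (successors {a, d, f, g}): φ is true.
  e (successors {a, b, d, e}): φ is true.
  f (successors {b, c, d, f, g}): φ is true.
  g (successors {a, e, g, h}): φ is false.
  h (successors {b, f, h}): φ is false.
For instance, at h:
  At h: r ∧ (◇s ∧ q) is false, □s ∨ □r is false, so (r ∧ (◇s ∧ q)) ∨ (□s ∨ □r) is false.
    At h: r is false, ◇s ∧ q is false, so r ∧ (◇s ∧ q) is false.
      At h: ◇s is true, q is false, so ◇s ∧ q is false.
    At h: □s is false, □r is false, so □s ∨ □r is false.
      At h: □s requires s at every successor {b, f, h}.
        s fails at h, so □s is false at h.
      At h: □r requires r at every successor {b, f, h}.
        r fails at h, so □r is false at h.
Satisfying worlds: {b, c, d, e, f}

5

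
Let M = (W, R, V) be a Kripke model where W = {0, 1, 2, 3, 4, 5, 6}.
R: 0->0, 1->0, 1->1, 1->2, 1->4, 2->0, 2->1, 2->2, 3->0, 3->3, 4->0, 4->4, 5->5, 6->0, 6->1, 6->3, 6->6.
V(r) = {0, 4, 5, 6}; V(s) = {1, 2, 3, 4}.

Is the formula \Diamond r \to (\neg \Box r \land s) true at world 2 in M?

Yes

At 2: \Diamond r is true, \neg \Box r \land s is true, so \Diamond r \to (\neg \Box r \land s) is true.
  At 2: \Diamond r requires r at some successor in {0, 1, 2}.
    r holds at 0, so \Diamond r is true at 2.
  At 2: \neg \Box r is true, s is true, so \neg \Box r \land s is true.
    At 2: \Box r is false, so \neg \Box r is true.
      At 2: \Box r requires r at every successor {0, 1, 2}.
        r fails at 1, so \Box r is false at 2.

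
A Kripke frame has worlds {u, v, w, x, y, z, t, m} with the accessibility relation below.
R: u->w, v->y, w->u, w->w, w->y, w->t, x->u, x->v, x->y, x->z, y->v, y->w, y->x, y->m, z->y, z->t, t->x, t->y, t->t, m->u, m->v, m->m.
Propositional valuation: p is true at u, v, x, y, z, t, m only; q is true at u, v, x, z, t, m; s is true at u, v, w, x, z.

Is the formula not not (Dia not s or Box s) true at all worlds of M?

Yes

Recall that Box ψ holds at a world iff ψ holds at every accessible world, and Dia ψ holds iff ψ holds at some accessible world.
Let φ = not not (Dia not s or Box s). Evaluate φ at each world:
  u (successors {w}): φ is true.
  v (successors {y}): φ is true.
  w (successors {u, w, y, t}): φ is true.
  x (successors {u, v, y, z}): φ is true.
  y (successors {v, w, x, m}): φ is true.
  z (successors {y, t}): φ is true.
  t (successors {x, y, t}): φ is true.
  m (successors {u, v, m}): φ is true.
For instance, at u:
  At u: not (Dia not s or Box s) is false, so not not (Dia not s or Box s) is true.
    At u: Dia not s or Box s is true, so not (Dia not s or Box s) is false.
      At u: Dia not s is false, Box s is true, so Dia not s or Box s is true.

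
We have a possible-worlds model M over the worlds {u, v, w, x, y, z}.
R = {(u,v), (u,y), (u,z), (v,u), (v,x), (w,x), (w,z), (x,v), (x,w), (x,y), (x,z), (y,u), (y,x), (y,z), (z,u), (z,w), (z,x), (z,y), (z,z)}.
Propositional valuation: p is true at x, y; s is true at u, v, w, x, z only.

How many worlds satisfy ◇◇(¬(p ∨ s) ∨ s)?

6

Recall that ◇ψ holds at a world iff ψ holds at some accessible world.
Let φ = ◇◇(¬(p ∨ s) ∨ s). Evaluate φ at each world:
  u (successors {v, y, z}): φ is true.
  v (successors {u, x}): φ is true.
  w (successors {x, z}): φ is true.
  x (successors {v, w, y, z}): φ is true.
  y (successors {u, x, z}): φ is true.
  z (successors {u, w, x, y, z}): φ is true.
For instance, at u:
  At u: ◇◇(¬(p ∨ s) ∨ s) requires ◇(¬(p ∨ s) ∨ s) at some successor in {v, y, z}.
    ◇(¬(p ∨ s) ∨ s) holds at v, so ◇◇(¬(p ∨ s) ∨ s) is true at u.
      At v: ◇(¬(p ∨ s) ∨ s) requires ¬(p ∨ s) ∨ s at some successor in {u, x}.
        ¬(p ∨ s) ∨ s holds at u, so ◇(¬(p ∨ s) ∨ s) is true at v.
Satisfying worlds: {u, v, w, x, y, z}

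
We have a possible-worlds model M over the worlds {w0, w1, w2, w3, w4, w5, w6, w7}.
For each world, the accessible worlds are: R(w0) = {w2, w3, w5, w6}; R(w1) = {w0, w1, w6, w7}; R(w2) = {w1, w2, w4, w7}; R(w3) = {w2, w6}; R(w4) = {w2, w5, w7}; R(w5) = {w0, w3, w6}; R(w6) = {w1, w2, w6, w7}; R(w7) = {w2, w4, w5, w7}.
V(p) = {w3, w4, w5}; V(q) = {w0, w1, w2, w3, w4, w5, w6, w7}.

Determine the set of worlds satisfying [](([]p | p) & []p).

Recall that []ψ holds at a world iff ψ holds at every accessible world, and <>ψ holds iff ψ holds at some accessible world.
Let φ = [](([]p | p) & []p). Evaluate φ at each world:
  w0 (successors {w2, w3, w5, w6}): φ is false.
  w1 (successors {w0, w1, w6, w7}): φ is false.
  w2 (successors {w1, w2, w4, w7}): φ is false.
  w3 (successors {w2, w6}): φ is false.
  w4 (successors {w2, w5, w7}): φ is false.
  w5 (successors {w0, w3, w6}): φ is false.
  w6 (successors {w1, w2, w6, w7}): φ is false.
  w7 (successors {w2, w4, w5, w7}): φ is false.
For instance, at w1:
  At w1: [](([]p | p) & []p) requires ([]p | p) & []p at every successor {w0, w1, w6, w7}.
    ([]p | p) & []p fails at w0, so [](([]p | p) & []p) is false at w1.
      At w0: []p | p is false, []p is false, so ([]p | p) & []p is false.
Satisfying worlds: none.

none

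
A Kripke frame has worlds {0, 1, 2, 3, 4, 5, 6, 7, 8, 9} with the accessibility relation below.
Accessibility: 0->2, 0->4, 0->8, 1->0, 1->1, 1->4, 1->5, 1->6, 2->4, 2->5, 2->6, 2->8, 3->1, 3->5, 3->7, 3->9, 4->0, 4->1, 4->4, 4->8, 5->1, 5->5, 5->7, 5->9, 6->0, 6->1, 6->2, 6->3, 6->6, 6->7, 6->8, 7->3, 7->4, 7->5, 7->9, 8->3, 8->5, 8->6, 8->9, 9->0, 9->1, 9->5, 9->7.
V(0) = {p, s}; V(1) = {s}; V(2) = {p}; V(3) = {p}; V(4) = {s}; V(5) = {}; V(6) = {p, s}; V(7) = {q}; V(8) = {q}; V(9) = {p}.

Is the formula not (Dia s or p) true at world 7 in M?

No

At 7: Dia s or p is true, so not (Dia s or p) is false.
  At 7: Dia s is true, p is false, so Dia s or p is true.
    At 7: Dia s requires s at some successor in {3, 4, 5, 9}.
      s holds at 4, so Dia s is true at 7.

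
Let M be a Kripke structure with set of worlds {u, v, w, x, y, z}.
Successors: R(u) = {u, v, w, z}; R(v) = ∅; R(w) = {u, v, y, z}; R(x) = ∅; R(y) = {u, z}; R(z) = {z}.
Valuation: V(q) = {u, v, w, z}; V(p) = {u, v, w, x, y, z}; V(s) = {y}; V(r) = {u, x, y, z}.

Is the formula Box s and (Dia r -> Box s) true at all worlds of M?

No

Let φ = Box s and (Dia r -> Box s). Evaluate φ at each world:
  u (successors {u, v, w, z}): φ is false.
  v (successors ∅): φ is true.
  w (successors {u, v, y, z}): φ is false.
  x (successors ∅): φ is true.
  y (successors {u, z}): φ is false.
  z (successors {z}): φ is false.
Detail at u (counterexample):
  At u: Box s is false, Dia r -> Box s is false, so Box s and (Dia r -> Box s) is false.
    At u: Box s requires s at every successor {u, v, w, z}.
      s fails at u, so Box s is false at u.
    At u: Dia r is true, Box s is false, so Dia r -> Box s is false.
      At u: Dia r requires r at some successor in {u, v, w, z}.
        r holds at u, so Dia r is true at u.
      At u: Box s requires s at every successor {u, v, w, z}.
        s fails at u, so Box s is false at u.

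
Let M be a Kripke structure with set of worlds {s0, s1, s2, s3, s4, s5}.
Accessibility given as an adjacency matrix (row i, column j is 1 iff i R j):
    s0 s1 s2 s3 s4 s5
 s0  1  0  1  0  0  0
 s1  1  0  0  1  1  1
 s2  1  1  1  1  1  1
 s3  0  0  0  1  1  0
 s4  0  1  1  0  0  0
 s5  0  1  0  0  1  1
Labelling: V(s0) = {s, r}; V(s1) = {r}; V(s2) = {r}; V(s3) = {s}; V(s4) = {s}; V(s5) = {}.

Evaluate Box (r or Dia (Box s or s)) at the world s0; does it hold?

Yes

At s0: Box (r or Dia (Box s or s)) requires r or Dia (Box s or s) at every successor {s0, s2}.
    At s0: r is true, Dia (Box s or s) is true, so r or Dia (Box s or s) is true.
      At s0: Dia (Box s or s) requires Box s or s at some successor in {s0, s2}.
        Box s or s holds at s0, so Dia (Box s or s) is true at s0.
    At s2: r is true, Dia (Box s or s) is true, so r or Dia (Box s or s) is true.
      At s2: Dia (Box s or s) requires Box s or s at some successor in {s0, s1, s2, s3, s4, s5}.
        Box s or s holds at s0, so Dia (Box s or s) is true at s2.
So Box (r or Dia (Box s or s)) is true at s0.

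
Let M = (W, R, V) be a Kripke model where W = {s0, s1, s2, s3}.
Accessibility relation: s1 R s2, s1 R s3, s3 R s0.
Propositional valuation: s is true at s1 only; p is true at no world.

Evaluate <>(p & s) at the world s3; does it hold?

No

At s3: <>(p & s) requires p & s at some successor in {s0}.
  At s0: p & s is false.
So <>(p & s) is false at s3.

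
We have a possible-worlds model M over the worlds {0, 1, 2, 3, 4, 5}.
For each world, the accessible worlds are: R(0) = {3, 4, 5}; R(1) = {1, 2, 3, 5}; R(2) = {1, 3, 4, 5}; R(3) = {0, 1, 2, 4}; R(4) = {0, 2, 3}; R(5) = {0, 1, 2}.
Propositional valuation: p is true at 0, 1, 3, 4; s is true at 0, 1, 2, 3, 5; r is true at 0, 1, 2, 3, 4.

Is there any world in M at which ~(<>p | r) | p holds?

Yes

Let φ = ~(<>p | r) | p. Evaluate φ at each world:
  0 (successors {3, 4, 5}): φ is true.
  1 (successors {1, 2, 3, 5}): φ is true.
  2 (successors {1, 3, 4, 5}): φ is false.
  3 (successors {0, 1, 2, 4}): φ is true.
  4 (successors {0, 2, 3}): φ is true.
  5 (successors {0, 1, 2}): φ is false.
Detail at 0 (witness):
  At 0: ~(<>p | r) is false, p is true, so ~(<>p | r) | p is true.
    At 0: <>p | r is true, so ~(<>p | r) is false.
      At 0: <>p is true, r is true, so <>p | r is true.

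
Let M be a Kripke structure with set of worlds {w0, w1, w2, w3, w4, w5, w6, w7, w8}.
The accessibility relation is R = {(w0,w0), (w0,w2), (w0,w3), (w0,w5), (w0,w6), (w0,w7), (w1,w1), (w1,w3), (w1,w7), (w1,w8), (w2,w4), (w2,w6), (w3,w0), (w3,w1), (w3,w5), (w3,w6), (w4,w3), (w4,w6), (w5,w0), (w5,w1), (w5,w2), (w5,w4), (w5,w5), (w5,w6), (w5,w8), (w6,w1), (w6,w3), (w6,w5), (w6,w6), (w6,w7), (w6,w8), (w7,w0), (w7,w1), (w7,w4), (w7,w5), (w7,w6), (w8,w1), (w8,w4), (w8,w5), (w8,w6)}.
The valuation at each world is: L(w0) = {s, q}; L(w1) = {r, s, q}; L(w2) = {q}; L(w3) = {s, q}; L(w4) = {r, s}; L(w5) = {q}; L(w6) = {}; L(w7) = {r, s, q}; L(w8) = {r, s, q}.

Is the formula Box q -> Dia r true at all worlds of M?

Yes

Let φ = Box q -> Dia r. Evaluate φ at each world:
  w0 (successors {w0, w2, w3, w5, w6, w7}): φ is true.
  w1 (successors {w1, w3, w7, w8}): φ is true.
  w2 (successors {w4, w6}): φ is true.
  w3 (successors {w0, w1, w5, w6}): φ is true.
  w4 (successors {w3, w6}): φ is true.
  w5 (successors {w0, w1, w2, w4, w5, w6, w8}): φ is true.
  w6 (successors {w1, w3, w5, w6, w7, w8}): φ is true.
  w7 (successors {w0, w1, w4, w5, w6}): φ is true.
  w8 (successors {w1, w4, w5, w6}): φ is true.
For instance, at w8:
  At w8: Box q is false, Dia r is true, so Box q -> Dia r is true.
    At w8: Box q requires q at every successor {w1, w4, w5, w6}.
      q fails at w4, so Box q is false at w8.
    At w8: Dia r requires r at some successor in {w1, w4, w5, w6}.
      r holds at w1, so Dia r is true at w8.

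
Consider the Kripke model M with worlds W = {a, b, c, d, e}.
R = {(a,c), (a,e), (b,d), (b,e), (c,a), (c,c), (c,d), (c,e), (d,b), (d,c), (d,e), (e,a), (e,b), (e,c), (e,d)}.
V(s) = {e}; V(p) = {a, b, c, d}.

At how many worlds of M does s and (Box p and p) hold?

0

Let φ = s and (Box p and p). Evaluate φ at each world:
  a (successors {c, e}): φ is false.
  b (successors {d, e}): φ is false.
  c (successors {a, c, d, e}): φ is false.
  d (successors {b, c, e}): φ is false.
  e (successors {a, b, c, d}): φ is false.
For instance, at c:
  At c: s is false, Box p and p is false, so s and (Box p and p) is false.
    At c: Box p is false, p is true, so Box p and p is false.
      At c: Box p requires p at every successor {a, c, d, e}.
        p fails at e, so Box p is false at c.
Satisfying worlds: none.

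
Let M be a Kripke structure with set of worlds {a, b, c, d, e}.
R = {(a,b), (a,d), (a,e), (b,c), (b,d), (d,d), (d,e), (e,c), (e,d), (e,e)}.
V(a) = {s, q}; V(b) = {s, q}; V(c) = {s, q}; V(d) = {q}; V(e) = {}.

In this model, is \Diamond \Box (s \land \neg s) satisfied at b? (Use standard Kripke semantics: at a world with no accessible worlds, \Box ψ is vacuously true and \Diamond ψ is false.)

Yes

At b: \Diamond \Box (s \land \neg s) requires \Box (s \land \neg s) at some successor in {c, d}.
  \Box (s \land \neg s) holds at c, so \Diamond \Box (s \land \neg s) is true at b.
    At c: no accessible worlds, so \Box (s \land \neg s) holds vacuously.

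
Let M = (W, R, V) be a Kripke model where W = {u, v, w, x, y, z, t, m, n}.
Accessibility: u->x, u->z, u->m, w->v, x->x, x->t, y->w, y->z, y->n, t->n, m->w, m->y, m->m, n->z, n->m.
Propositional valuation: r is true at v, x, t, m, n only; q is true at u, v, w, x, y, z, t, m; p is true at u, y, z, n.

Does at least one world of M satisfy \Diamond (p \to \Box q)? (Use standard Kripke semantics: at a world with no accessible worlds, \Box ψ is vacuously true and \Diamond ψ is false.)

Yes

Let φ = \Diamond (p \to \Box q). Evaluate φ at each world:
  u (successors {x, z, m}): φ is true.
  v (successors ∅): φ is false.
  w (successors {v}): φ is true.
  x (successors {x, t}): φ is true.
  y (successors {w, z, n}): φ is true.
  z (successors ∅): φ is false.
  t (successors {n}): φ is true.
  m (successors {w, y, m}): φ is true.
  n (successors {z, m}): φ is true.
Detail at u (witness):
  At u: \Diamond (p \to \Box q) requires p \to \Box q at some successor in {x, z, m}.
    p \to \Box q holds at x, so \Diamond (p \to \Box q) is true at u.
      At x: p is false, \Box q is true, so p \to \Box q is true.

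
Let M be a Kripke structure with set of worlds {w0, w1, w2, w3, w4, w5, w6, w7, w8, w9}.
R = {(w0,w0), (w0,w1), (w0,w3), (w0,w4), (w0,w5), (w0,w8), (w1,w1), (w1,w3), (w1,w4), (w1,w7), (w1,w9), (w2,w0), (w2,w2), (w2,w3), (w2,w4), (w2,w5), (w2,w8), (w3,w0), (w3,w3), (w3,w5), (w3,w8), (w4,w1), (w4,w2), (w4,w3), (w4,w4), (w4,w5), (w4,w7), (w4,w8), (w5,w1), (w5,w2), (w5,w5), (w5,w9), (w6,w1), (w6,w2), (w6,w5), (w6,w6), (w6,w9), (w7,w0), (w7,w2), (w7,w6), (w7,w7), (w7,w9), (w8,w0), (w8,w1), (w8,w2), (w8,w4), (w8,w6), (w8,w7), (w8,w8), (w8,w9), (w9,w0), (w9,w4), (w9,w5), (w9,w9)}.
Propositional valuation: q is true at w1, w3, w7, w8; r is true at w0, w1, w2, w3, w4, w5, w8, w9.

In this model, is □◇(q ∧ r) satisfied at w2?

Yes

At w2: □◇(q ∧ r) requires ◇(q ∧ r) at every successor {w0, w2, w3, w4, w5, w8}.
  At w0: ◇(q ∧ r) is true.
  At w2: ◇(q ∧ r) is true.
  At w3: ◇(q ∧ r) is true.
  At w4: ◇(q ∧ r) is true.
  At w5: ◇(q ∧ r) is true.
  At w8: ◇(q ∧ r) is true.
So □◇(q ∧ r) is true at w2.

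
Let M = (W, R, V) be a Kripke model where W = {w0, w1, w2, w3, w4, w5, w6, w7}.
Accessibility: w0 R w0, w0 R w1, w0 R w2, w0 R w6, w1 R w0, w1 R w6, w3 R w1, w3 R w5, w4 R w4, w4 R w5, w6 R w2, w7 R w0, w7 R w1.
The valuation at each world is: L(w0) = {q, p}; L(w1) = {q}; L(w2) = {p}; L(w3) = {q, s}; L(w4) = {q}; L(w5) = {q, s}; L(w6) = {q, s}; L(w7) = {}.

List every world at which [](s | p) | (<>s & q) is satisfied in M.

Let φ = [](s | p) | (<>s & q). Evaluate φ at each world:
  w0 (successors {w0, w1, w2, w6}): φ is true.
  w1 (successors {w0, w6}): φ is true.
  w2 (successors ∅): φ is true.
  w3 (successors {w1, w5}): φ is true.
  w4 (successors {w4, w5}): φ is true.
  w5 (successors ∅): φ is true.
  w6 (successors {w2}): φ is true.
  w7 (successors {w0, w1}): φ is false.
For instance, at w6:
  At w6: [](s | p) is true, <>s & q is false, so [](s | p) | (<>s & q) is true.
    At w6: [](s | p) requires s | p at every successor {w2}.
      At w2: s | p is true.
    So [](s | p) is true at w6.
    At w6: <>s is false, q is true, so <>s & q is false.
      At w6: <>s requires s at some successor in {w2}.
        At w2: s is false.
      So <>s is false at w6.
Satisfying worlds: {w0, w1, w2, w3, w4, w5, w6}

w0, w1, w2, w3, w4, w5, w6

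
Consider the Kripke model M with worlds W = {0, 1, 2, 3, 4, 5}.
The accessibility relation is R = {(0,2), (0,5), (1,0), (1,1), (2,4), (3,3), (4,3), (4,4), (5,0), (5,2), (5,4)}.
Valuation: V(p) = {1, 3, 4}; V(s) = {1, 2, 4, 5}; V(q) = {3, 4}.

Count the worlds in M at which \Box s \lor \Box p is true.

Recall that \Box ψ holds at a world iff ψ holds at every accessible world, and \Diamond ψ holds iff ψ holds at some accessible world.
Let φ = \Box s \lor \Box p. Evaluate φ at each world:
  0 (successors {2, 5}): φ is true.
  1 (successors {0, 1}): φ is false.
  2 (successors {4}): φ is true.
  3 (successors {3}): φ is true.
  4 (successors {3, 4}): φ is true.
  5 (successors {0, 2, 4}): φ is false.
For instance, at 4:
  At 4: \Box s is false, \Box p is true, so \Box s \lor \Box p is true.
    At 4: \Box s requires s at every successor {3, 4}.
      s fails at 3, so \Box s is false at 4.
    At 4: \Box p requires p at every successor {3, 4}.
      At 3: p is true.
      At 4: p is true.
    So \Box p is true at 4.
Satisfying worlds: {0, 2, 3, 4}

4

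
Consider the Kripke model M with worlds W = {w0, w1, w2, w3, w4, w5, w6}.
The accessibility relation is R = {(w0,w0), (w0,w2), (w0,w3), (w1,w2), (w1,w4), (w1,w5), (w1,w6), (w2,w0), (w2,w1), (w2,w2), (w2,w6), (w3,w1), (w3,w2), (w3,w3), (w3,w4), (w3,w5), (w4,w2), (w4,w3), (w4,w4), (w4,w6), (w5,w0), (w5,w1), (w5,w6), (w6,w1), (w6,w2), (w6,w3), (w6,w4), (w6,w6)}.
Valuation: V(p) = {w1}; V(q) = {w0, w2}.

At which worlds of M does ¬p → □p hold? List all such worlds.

w1

Recall that □ψ holds at a world iff ψ holds at every accessible world, and ◇ψ holds iff ψ holds at some accessible world.
Let φ = ¬p → □p. Evaluate φ at each world:
  w0 (successors {w0, w2, w3}): φ is false.
  w1 (successors {w2, w4, w5, w6}): φ is true.
  w2 (successors {w0, w1, w2, w6}): φ is false.
  w3 (successors {w1, w2, w3, w4, w5}): φ is false.
  w4 (successors {w2, w3, w4, w6}): φ is false.
  w5 (successors {w0, w1, w6}): φ is false.
  w6 (successors {w1, w2, w3, w4, w6}): φ is false.
For instance, at w6:
  At w6: ¬p is true, □p is false, so ¬p → □p is false.
    At w6: □p requires p at every successor {w1, w2, w3, w4, w6}.
      p fails at w2, so □p is false at w6.
Satisfying worlds: {w1}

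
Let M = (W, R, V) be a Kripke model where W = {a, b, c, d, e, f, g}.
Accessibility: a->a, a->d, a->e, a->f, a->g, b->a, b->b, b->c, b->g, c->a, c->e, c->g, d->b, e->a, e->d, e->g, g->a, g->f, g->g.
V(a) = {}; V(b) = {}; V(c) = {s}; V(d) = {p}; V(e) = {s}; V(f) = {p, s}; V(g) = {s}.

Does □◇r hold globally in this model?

No

Recall that □ψ holds at a world iff ψ holds at every accessible world, and ◇ψ holds iff ψ holds at some accessible world.
Let φ = □◇r. Evaluate φ at each world:
  a (successors {a, d, e, f, g}): φ is false.
  b (successors {a, b, c, g}): φ is false.
  c (successors {a, e, g}): φ is false.
  d (successors {b}): φ is false.
  e (successors {a, d, g}): φ is false.
  f (successors ∅): φ is true.
  g (successors {a, f, g}): φ is false.
Detail at a (counterexample):
  At a: □◇r requires ◇r at every successor {a, d, e, f, g}.
    ◇r fails at a, so □◇r is false at a.
      At a: ◇r requires r at some successor in {a, d, e, f, g}.
        At a: r is false.
        At d: r is false.
        At e: r is false.
        At f: r is false.
        At g: r is false.
      So ◇r is false at a.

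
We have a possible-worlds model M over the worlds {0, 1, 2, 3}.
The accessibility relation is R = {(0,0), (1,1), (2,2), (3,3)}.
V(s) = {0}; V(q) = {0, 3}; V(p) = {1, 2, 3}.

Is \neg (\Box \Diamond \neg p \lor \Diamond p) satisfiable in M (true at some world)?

Let φ = \neg (\Box \Diamond \neg p \lor \Diamond p). Evaluate φ at each world:
  0 (successors {0}): φ is false.
  1 (successors {1}): φ is false.
  2 (successors {2}): φ is false.
  3 (successors {3}): φ is false.
For instance, at 3:
  At 3: \Box \Diamond \neg p \lor \Diamond p is true, so \neg (\Box \Diamond \neg p \lor \Diamond p) is false.
    At 3: \Box \Diamond \neg p is false, \Diamond p is true, so \Box \Diamond \neg p \lor \Diamond p is true.
      At 3: \Box \Diamond \neg p requires \Diamond \neg p at every successor {3}.
        \Diamond \neg p fails at 3, so \Box \Diamond \neg p is false at 3.
      At 3: \Diamond p requires p at some successor in {3}.
        p holds at 3, so \Diamond p is true at 3.

No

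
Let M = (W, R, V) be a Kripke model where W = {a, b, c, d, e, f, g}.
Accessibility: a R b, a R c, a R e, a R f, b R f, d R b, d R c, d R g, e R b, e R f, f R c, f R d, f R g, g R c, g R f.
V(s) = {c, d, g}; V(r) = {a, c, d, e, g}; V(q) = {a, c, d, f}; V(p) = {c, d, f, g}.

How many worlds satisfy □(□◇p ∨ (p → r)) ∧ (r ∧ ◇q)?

1

Recall that □ψ holds at a world iff ψ holds at every accessible world, and ◇ψ holds iff ψ holds at some accessible world.
Let φ = □(□◇p ∨ (p → r)) ∧ (r ∧ ◇q). Evaluate φ at each world:
  a (successors {b, c, e, f}): φ is false.
  b (successors {f}): φ is false.
  c (successors ∅): φ is false.
  d (successors {b, c, g}): φ is true.
  e (successors {b, f}): φ is false.
  f (successors {c, d, g}): φ is false.
  g (successors {c, f}): φ is false.
For instance, at a:
  At a: □(□◇p ∨ (p → r)) is false, r ∧ ◇q is true, so □(□◇p ∨ (p → r)) ∧ (r ∧ ◇q) is false.
    At a: □(□◇p ∨ (p → r)) requires □◇p ∨ (p → r) at every successor {b, c, e, f}.
      □◇p ∨ (p → r) fails at f, so □(□◇p ∨ (p → r)) is false at a.
    At a: r is true, ◇q is true, so r ∧ ◇q is true.
      At a: ◇q requires q at some successor in {b, c, e, f}.
        q holds at c, so ◇q is true at a.
Satisfying worlds: {d}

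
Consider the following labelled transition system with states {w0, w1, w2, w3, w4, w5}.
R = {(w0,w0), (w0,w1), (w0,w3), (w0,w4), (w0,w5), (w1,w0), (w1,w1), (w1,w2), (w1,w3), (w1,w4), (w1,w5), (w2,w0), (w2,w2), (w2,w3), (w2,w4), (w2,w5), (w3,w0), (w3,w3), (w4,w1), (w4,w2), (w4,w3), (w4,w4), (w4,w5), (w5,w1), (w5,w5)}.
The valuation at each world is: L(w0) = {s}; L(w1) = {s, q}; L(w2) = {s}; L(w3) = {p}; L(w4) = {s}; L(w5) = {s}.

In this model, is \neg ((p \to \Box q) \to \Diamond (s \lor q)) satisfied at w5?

Recall that \Box ψ holds at a world iff ψ holds at every accessible world, and \Diamond ψ holds iff ψ holds at some accessible world.
At w5: (p \to \Box q) \to \Diamond (s \lor q) is true, so \neg ((p \to \Box q) \to \Diamond (s \lor q)) is false.
  At w5: p \to \Box q is true, \Diamond (s \lor q) is true, so (p \to \Box q) \to \Diamond (s \lor q) is true.
    At w5: p is false, \Box q is false, so p \to \Box q is true.
      At w5: \Box q requires q at every successor {w1, w5}.
        q fails at w5, so \Box q is false at w5.
    At w5: \Diamond (s \lor q) requires s \lor q at some successor in {w1, w5}.
      s \lor q holds at w1, so \Diamond (s \lor q) is true at w5.

No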